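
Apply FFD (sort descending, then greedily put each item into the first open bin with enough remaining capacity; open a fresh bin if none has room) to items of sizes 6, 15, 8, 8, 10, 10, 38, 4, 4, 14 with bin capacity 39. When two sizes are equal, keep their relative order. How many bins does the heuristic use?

4

Sorted descending: 38, 15, 14, 10, 10, 8, 8, 6, 4, 4.
  38 → bin 1 (new)  [load 38/39]
  15 → bin 2 (new)  [load 15/39]
  14 → bin 2  [load 29/39]
  10 → bin 2  [load 39/39]
  10 → bin 3 (new)  [load 10/39]
  8 → bin 3  [load 18/39]
  8 → bin 3  [load 26/39]
  6 → bin 3  [load 32/39]
  4 → bin 3  [load 36/39]
  4 → bin 4 (new)  [load 4/39]
4 bins opened.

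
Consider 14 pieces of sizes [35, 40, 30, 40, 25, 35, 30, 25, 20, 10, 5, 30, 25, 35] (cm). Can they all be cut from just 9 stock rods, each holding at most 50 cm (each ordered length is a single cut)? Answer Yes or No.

Total = 385 cm; ⌈385/50⌉ = 8.
The bound of 8 does not rule out 9, but exhaustive search shows no assignment into 9 stock rods of capacity 50 cm exists — the minimum is 10.

No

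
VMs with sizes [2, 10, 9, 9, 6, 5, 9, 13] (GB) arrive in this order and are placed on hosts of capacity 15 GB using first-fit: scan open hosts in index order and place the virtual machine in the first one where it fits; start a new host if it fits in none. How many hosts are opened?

  2 → host 1 (new)  [load 2/15]
  10 → host 1  [load 12/15]
  9 → host 2 (new)  [load 9/15]
  9 → host 3 (new)  [load 9/15]
  6 → host 2  [load 15/15]
  5 → host 3  [load 14/15]
  9 → host 4 (new)  [load 9/15]
  13 → host 5 (new)  [load 13/15]
5 hosts opened.

5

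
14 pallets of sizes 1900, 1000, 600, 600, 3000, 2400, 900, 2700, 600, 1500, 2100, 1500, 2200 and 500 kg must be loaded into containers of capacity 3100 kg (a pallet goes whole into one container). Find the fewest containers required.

8

Total = 3000 + 2700 + 2400 + 2200 + 2100 + 1900 + 1500 + 1500 + 1000 + 900 + 600 + 600 + 600 + 500 = 21500 kg.
Lower bound: ⌈21500/3100⌉ = 7 containers.
A packing using 8 containers:
  container 1: 3000 = 3000
  container 2: 2700 = 2700
  container 3: 2400 + 600 = 3000
  container 4: 2200 + 900 = 3100
  container 5: 2100 + 1000 = 3100
  container 6: 1900 + 600 + 600 = 3100
  container 7: 1500 + 1500 = 3000
  container 8: 500 = 500
No arrangement into 7 containers stays within capacity, so 8 is optimal.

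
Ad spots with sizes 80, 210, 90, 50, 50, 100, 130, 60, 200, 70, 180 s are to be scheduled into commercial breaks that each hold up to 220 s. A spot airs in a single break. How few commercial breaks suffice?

6

Total = 210 + 200 + 180 + 130 + 100 + 90 + 80 + 70 + 60 + 50 + 50 = 1220 s.
Lower bound: ⌈1220/220⌉ = 6 commercial breaks.
A packing using 6 commercial breaks:
  break 1: 210 = 210
  break 2: 200 = 200
  break 3: 180 = 180
  break 4: 130 + 90 = 220
  break 5: 100 + 70 + 50 = 220
  break 6: 80 + 60 + 50 = 190
This matches the lower bound, so 6 is optimal.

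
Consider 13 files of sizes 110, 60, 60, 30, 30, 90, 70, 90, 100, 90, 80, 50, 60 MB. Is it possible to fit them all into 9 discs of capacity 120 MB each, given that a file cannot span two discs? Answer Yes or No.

Yes

A valid assignment using 9 discs:
  disc 1: 110 = 110
  disc 2: 100 = 100
  disc 3: 90 + 30 = 120
  disc 4: 90 + 30 = 120
  disc 5: 90 = 90
  disc 6: 80 = 80
  disc 7: 70 + 50 = 120
  disc 8: 60 + 60 = 120
  disc 9: 60 = 60
Every load is within 120 MB, so 9 discs suffice.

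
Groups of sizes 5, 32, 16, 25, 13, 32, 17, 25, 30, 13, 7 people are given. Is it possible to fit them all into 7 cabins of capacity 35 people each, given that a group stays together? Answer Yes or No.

Yes

A valid assignment using 7 cabins:
  cabin 1: 32 = 32
  cabin 2: 32 = 32
  cabin 3: 30 + 5 = 35
  cabin 4: 25 + 7 = 32
  cabin 5: 25 = 25
  cabin 6: 17 + 16 = 33
  cabin 7: 13 + 13 = 26
Every load is within 35 people, so 7 cabins suffice.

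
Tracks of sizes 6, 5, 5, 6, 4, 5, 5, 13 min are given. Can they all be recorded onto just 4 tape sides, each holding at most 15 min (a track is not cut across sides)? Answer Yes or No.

A valid assignment using 4 tape sides:
  side 1: 13 = 13
  side 2: 6 + 6 = 12
  side 3: 5 + 5 + 5 = 15
  side 4: 5 + 4 = 9
Every load is within 15 min, so 4 tape sides suffice.

Yes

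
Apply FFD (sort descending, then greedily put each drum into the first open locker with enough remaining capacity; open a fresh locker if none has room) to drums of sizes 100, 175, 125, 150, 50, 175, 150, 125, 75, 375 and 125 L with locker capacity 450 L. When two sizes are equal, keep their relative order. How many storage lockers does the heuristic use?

Sorted descending: 375, 175, 175, 150, 150, 125, 125, 125, 100, 75, 50.
  375 → locker 1 (new)  [load 375/450]
  175 → locker 2 (new)  [load 175/450]
  175 → locker 2  [load 350/450]
  150 → locker 3 (new)  [load 150/450]
  150 → locker 3  [load 300/450]
  125 → locker 3  [load 425/450]
  125 → locker 4 (new)  [load 125/450]
  125 → locker 4  [load 250/450]
  100 → locker 2  [load 450/450]
  75 → locker 1  [load 450/450]
  50 → locker 4  [load 300/450]
4 storage lockers opened.

4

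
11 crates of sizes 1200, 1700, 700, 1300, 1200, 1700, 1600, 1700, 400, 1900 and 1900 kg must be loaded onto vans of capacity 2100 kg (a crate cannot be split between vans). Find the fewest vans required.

Total = 1900 + 1900 + 1700 + 1700 + 1700 + 1600 + 1300 + 1200 + 1200 + 700 + 400 = 15300 kg.
Lower bound: ⌈15300/2100⌉ = 8 vans.
Also, 9 crates each exceed 1050 kg, and no two of those can share a van, so at least 9 vans are needed.
A packing using 9 vans:
  van 1: 1900 = 1900
  van 2: 1900 = 1900
  van 3: 1700 + 400 = 2100
  van 4: 1700 = 1700
  van 5: 1700 = 1700
  van 6: 1600 = 1600
  van 7: 1300 + 700 = 2000
  van 8: 1200 = 1200
  van 9: 1200 = 1200
This matches the lower bound, so 9 is optimal.

9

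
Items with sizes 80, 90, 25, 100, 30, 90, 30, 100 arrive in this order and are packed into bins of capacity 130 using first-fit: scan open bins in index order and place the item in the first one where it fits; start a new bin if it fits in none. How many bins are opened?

5

  80 → bin 1 (new)  [load 80/130]
  90 → bin 2 (new)  [load 90/130]
  25 → bin 1  [load 105/130]
  100 → bin 3 (new)  [load 100/130]
  30 → bin 2  [load 120/130]
  90 → bin 4 (new)  [load 90/130]
  30 → bin 3  [load 130/130]
  100 → bin 5 (new)  [load 100/130]
5 bins opened.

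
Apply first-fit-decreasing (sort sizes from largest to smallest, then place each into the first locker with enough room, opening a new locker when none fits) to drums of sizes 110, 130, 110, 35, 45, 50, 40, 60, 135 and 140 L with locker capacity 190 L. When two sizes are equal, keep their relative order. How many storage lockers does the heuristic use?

Sorted descending: 140, 135, 130, 110, 110, 60, 50, 45, 40, 35.
  140 → locker 1 (new)  [load 140/190]
  135 → locker 2 (new)  [load 135/190]
  130 → locker 3 (new)  [load 130/190]
  110 → locker 4 (new)  [load 110/190]
  110 → locker 5 (new)  [load 110/190]
  60 → locker 3  [load 190/190]
  50 → locker 1  [load 190/190]
  45 → locker 2  [load 180/190]
  40 → locker 4  [load 150/190]
  35 → locker 4  [load 185/190]
5 storage lockers opened.

5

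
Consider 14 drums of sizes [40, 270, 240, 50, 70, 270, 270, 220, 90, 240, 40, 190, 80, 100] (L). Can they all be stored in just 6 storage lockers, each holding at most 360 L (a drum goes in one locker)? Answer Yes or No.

Total = 2170 L; ⌈2170/360⌉ = 7.
At least 7 storage lockers are required, but only 6 are allowed.

No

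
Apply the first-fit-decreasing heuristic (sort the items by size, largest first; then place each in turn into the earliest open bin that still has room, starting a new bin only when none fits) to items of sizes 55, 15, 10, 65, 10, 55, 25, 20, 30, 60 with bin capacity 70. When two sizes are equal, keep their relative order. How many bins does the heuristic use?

6

Sorted descending: 65, 60, 55, 55, 30, 25, 20, 15, 10, 10.
  65 → bin 1 (new)  [load 65/70]
  60 → bin 2 (new)  [load 60/70]
  55 → bin 3 (new)  [load 55/70]
  55 → bin 4 (new)  [load 55/70]
  30 → bin 5 (new)  [load 30/70]
  25 → bin 5  [load 55/70]
  20 → bin 6 (new)  [load 20/70]
  15 → bin 3  [load 70/70]
  10 → bin 2  [load 70/70]
  10 → bin 4  [load 65/70]
6 bins opened.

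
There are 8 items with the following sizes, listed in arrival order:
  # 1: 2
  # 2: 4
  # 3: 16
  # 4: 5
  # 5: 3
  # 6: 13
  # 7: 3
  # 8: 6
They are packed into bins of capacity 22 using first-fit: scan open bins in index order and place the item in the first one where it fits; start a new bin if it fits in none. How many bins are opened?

  2 → bin 1 (new)  [load 2/22]
  4 → bin 1  [load 6/22]
  16 → bin 1  [load 22/22]
  5 → bin 2 (new)  [load 5/22]
  3 → bin 2  [load 8/22]
  13 → bin 2  [load 21/22]
  3 → bin 3 (new)  [load 3/22]
  6 → bin 3  [load 9/22]
3 bins opened.

3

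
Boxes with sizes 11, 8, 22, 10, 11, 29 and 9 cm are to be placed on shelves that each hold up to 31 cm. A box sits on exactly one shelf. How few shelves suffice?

Total = 29 + 22 + 11 + 11 + 10 + 9 + 8 = 100 cm.
Lower bound: ⌈100/31⌉ = 4 shelves.
A packing using 4 shelves:
  shelf 1: 29 = 29
  shelf 2: 22 + 9 = 31
  shelf 3: 11 + 11 + 8 = 30
  shelf 4: 10 = 10
This matches the lower bound, so 4 is optimal.

4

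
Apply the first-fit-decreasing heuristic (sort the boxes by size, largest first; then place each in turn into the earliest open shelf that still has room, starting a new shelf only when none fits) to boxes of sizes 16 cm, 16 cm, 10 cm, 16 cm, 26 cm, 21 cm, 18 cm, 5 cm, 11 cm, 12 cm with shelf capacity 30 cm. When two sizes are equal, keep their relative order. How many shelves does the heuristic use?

6

Sorted descending: 26, 21, 18, 16, 16, 16, 12, 11, 10, 5.
  26 → shelf 1 (new)  [load 26/30]
  21 → shelf 2 (new)  [load 21/30]
  18 → shelf 3 (new)  [load 18/30]
  16 → shelf 4 (new)  [load 16/30]
  16 → shelf 5 (new)  [load 16/30]
  16 → shelf 6 (new)  [load 16/30]
  12 → shelf 3  [load 30/30]
  11 → shelf 4  [load 27/30]
  10 → shelf 5  [load 26/30]
  5 → shelf 2  [load 26/30]
6 shelves opened.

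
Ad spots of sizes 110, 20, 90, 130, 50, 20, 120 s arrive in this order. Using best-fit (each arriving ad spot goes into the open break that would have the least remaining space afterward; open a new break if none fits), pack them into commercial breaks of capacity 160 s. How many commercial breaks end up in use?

  110 → break 1 (new)  [load 110/160]
  20 → break 1  [load 130/160]
  90 → break 2 (new)  [load 90/160]
  130 → break 3 (new)  [load 130/160]
  50 → break 2  [load 140/160]
  20 → break 2  [load 160/160]
  120 → break 4 (new)  [load 120/160]
4 commercial breaks opened.

4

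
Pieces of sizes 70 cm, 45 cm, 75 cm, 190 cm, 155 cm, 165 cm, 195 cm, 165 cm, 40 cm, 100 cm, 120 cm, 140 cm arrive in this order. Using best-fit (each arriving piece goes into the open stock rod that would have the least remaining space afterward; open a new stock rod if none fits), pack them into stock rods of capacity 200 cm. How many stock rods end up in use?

9

  70 → stock rod 1 (new)  [load 70/200]
  45 → stock rod 1  [load 115/200]
  75 → stock rod 1  [load 190/200]
  190 → stock rod 2 (new)  [load 190/200]
  155 → stock rod 3 (new)  [load 155/200]
  165 → stock rod 4 (new)  [load 165/200]
  195 → stock rod 5 (new)  [load 195/200]
  165 → stock rod 6 (new)  [load 165/200]
  40 → stock rod 3  [load 195/200]
  100 → stock rod 7 (new)  [load 100/200]
  120 → stock rod 8 (new)  [load 120/200]
  140 → stock rod 9 (new)  [load 140/200]
9 stock rods opened.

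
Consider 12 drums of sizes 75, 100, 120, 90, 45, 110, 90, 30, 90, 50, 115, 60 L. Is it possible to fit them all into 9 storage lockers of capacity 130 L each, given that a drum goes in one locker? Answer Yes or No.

A valid assignment using 9 storage lockers:
  locker 1: 120 = 120
  locker 2: 115 = 115
  locker 3: 110 = 110
  locker 4: 100 + 30 = 130
  locker 5: 90 = 90
  locker 6: 90 = 90
  locker 7: 90 = 90
  locker 8: 75 + 50 = 125
  locker 9: 60 + 45 = 105
Every load is within 130 L, so 9 storage lockers suffice.

Yes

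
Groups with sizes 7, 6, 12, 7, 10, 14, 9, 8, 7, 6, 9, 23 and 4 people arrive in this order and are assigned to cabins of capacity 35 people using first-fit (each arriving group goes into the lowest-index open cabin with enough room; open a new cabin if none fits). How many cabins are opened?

4

  7 → cabin 1 (new)  [load 7/35]
  6 → cabin 1  [load 13/35]
  12 → cabin 1  [load 25/35]
  7 → cabin 1  [load 32/35]
  10 → cabin 2 (new)  [load 10/35]
  14 → cabin 2  [load 24/35]
  9 → cabin 2  [load 33/35]
  8 → cabin 3 (new)  [load 8/35]
  7 → cabin 3  [load 15/35]
  6 → cabin 3  [load 21/35]
  9 → cabin 3  [load 30/35]
  23 → cabin 4 (new)  [load 23/35]
  4 → cabin 3  [load 34/35]
4 cabins opened.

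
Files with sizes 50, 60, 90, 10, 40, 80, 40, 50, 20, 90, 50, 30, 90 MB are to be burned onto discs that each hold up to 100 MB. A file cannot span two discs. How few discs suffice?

8

Total = 90 + 90 + 90 + 80 + 60 + 50 + 50 + 50 + 40 + 40 + 30 + 20 + 10 = 700 MB.
Lower bound: ⌈700/100⌉ = 7 discs.
A packing using 8 discs:
  disc 1: 90 + 10 = 100
  disc 2: 90 = 90
  disc 3: 90 = 90
  disc 4: 80 + 20 = 100
  disc 5: 60 + 40 = 100
  disc 6: 50 + 50 = 100
  disc 7: 50 + 40 = 90
  disc 8: 30 = 30
No arrangement into 7 discs stays within capacity, so 8 is optimal.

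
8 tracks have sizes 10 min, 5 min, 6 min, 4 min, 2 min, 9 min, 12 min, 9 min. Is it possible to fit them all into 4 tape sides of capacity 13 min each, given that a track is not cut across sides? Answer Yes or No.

No

Total = 57 min; ⌈57/13⌉ = 5.
At least 5 tape sides are required, but only 4 are allowed.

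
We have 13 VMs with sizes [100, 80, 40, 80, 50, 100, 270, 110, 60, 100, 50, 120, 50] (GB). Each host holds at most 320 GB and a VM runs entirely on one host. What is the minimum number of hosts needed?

Total = 270 + 120 + 110 + 100 + 100 + 100 + 80 + 80 + 60 + 50 + 50 + 50 + 40 = 1210 GB.
Lower bound: ⌈1210/320⌉ = 4 hosts.
A packing using 4 hosts:
  host 1: 270 + 50 = 320
  host 2: 120 + 110 + 80 = 310
  host 3: 100 + 100 + 100 = 300
  host 4: 80 + 60 + 50 + 50 + 40 = 280
This matches the lower bound, so 4 is optimal.

4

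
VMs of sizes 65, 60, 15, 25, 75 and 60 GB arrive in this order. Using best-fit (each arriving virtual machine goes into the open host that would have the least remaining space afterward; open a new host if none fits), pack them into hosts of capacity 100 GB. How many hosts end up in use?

  65 → host 1 (new)  [load 65/100]
  60 → host 2 (new)  [load 60/100]
  15 → host 1  [load 80/100]
  25 → host 2  [load 85/100]
  75 → host 3 (new)  [load 75/100]
  60 → host 4 (new)  [load 60/100]
4 hosts opened.

4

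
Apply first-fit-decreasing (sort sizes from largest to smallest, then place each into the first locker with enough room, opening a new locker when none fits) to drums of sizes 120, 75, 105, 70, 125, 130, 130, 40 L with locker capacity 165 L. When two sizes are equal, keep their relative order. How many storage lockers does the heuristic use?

6

Sorted descending: 130, 130, 125, 120, 105, 75, 70, 40.
  130 → locker 1 (new)  [load 130/165]
  130 → locker 2 (new)  [load 130/165]
  125 → locker 3 (new)  [load 125/165]
  120 → locker 4 (new)  [load 120/165]
  105 → locker 5 (new)  [load 105/165]
  75 → locker 6 (new)  [load 75/165]
  70 → locker 6  [load 145/165]
  40 → locker 3  [load 165/165]
6 storage lockers opened.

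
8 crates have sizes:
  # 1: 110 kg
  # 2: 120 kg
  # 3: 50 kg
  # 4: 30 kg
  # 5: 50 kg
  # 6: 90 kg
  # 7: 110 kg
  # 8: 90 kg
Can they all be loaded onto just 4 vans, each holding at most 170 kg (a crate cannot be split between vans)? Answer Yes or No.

Total = 650 kg; ⌈650/170⌉ = 4.
5 crates each exceed half the capacity and cannot share a van, forcing at least 5 vans.
At least 5 vans are required, but only 4 are allowed.

No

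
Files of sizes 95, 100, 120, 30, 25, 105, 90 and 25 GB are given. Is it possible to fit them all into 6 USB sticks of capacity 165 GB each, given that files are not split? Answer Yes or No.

A valid assignment using 5 USB sticks:
  USB stick 1: 120 + 30 = 150
  USB stick 2: 105 + 25 + 25 = 155
  USB stick 3: 100 = 100
  USB stick 4: 95 = 95
  USB stick 5: 90 = 90
That uses only 5 ≤ 6, so 6 USB sticks are enough.

Yes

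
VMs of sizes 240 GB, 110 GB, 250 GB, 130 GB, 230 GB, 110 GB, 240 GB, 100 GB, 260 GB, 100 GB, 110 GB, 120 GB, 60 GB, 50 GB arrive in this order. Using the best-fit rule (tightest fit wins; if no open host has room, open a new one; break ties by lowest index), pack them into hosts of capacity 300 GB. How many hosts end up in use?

9

  240 → host 1 (new)  [load 240/300]
  110 → host 2 (new)  [load 110/300]
  250 → host 3 (new)  [load 250/300]
  130 → host 2  [load 240/300]
  230 → host 4 (new)  [load 230/300]
  110 → host 5 (new)  [load 110/300]
  240 → host 6 (new)  [load 240/300]
  100 → host 5  [load 210/300]
  260 → host 7 (new)  [load 260/300]
  100 → host 8 (new)  [load 100/300]
  110 → host 8  [load 210/300]
  120 → host 9 (new)  [load 120/300]
  60 → host 1  [load 300/300]
  50 → host 3  [load 300/300]
9 hosts opened.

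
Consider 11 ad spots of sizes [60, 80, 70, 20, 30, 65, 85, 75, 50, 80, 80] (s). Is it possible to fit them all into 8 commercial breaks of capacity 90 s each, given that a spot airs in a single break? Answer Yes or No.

Total = 695 s; ⌈695/90⌉ = 8.
9 ad spots each exceed half the capacity and cannot share a break, forcing at least 9 commercial breaks.
At least 9 commercial breaks are required, but only 8 are allowed.

No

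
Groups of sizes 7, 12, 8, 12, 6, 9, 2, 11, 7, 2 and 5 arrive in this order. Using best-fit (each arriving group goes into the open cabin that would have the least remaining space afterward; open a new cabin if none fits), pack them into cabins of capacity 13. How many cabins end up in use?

  7 → cabin 1 (new)  [load 7/13]
  12 → cabin 2 (new)  [load 12/13]
  8 → cabin 3 (new)  [load 8/13]
  12 → cabin 4 (new)  [load 12/13]
  6 → cabin 1  [load 13/13]
  9 → cabin 5 (new)  [load 9/13]
  2 → cabin 5  [load 11/13]
  11 → cabin 6 (new)  [load 11/13]
  7 → cabin 7 (new)  [load 7/13]
  2 → cabin 5  [load 13/13]
  5 → cabin 3  [load 13/13]
7 cabins opened.

7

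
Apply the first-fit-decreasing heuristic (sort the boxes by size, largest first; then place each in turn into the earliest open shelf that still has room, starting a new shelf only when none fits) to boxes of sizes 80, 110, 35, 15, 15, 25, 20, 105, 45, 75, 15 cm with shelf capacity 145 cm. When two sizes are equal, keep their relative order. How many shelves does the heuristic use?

4

Sorted descending: 110, 105, 80, 75, 45, 35, 25, 20, 15, 15, 15.
  110 → shelf 1 (new)  [load 110/145]
  105 → shelf 2 (new)  [load 105/145]
  80 → shelf 3 (new)  [load 80/145]
  75 → shelf 4 (new)  [load 75/145]
  45 → shelf 3  [load 125/145]
  35 → shelf 1  [load 145/145]
  25 → shelf 2  [load 130/145]
  20 → shelf 3  [load 145/145]
  15 → shelf 2  [load 145/145]
  15 → shelf 4  [load 90/145]
  15 → shelf 4  [load 105/145]
4 shelves opened.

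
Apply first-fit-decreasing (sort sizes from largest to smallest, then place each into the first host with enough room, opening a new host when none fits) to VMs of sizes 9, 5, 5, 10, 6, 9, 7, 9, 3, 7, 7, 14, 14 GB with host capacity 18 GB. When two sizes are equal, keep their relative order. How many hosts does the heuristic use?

Sorted descending: 14, 14, 10, 9, 9, 9, 7, 7, 7, 6, 5, 5, 3.
  14 → host 1 (new)  [load 14/18]
  14 → host 2 (new)  [load 14/18]
  10 → host 3 (new)  [load 10/18]
  9 → host 4 (new)  [load 9/18]
  9 → host 4  [load 18/18]
  9 → host 5 (new)  [load 9/18]
  7 → host 3  [load 17/18]
  7 → host 5  [load 16/18]
  7 → host 6 (new)  [load 7/18]
  6 → host 6  [load 13/18]
  5 → host 6  [load 18/18]
  5 → host 7 (new)  [load 5/18]
  3 → host 1  [load 17/18]
7 hosts opened.

7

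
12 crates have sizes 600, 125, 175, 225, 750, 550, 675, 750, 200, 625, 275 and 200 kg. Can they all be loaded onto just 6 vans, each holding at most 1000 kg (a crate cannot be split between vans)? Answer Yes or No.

Yes

A valid assignment using 6 vans:
  van 1: 750 + 225 = 975
  van 2: 750 + 200 = 950
  van 3: 675 + 275 = 950
  van 4: 625 + 200 + 175 = 1000
  van 5: 600 + 125 = 725
  van 6: 550 = 550
Every load is within 1000 kg, so 6 vans suffice.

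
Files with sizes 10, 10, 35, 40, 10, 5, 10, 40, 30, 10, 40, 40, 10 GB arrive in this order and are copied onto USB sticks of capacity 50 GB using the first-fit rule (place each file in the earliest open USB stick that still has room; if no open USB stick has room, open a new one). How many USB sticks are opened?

  10 → USB stick 1 (new)  [load 10/50]
  10 → USB stick 1  [load 20/50]
  35 → USB stick 2 (new)  [load 35/50]
  40 → USB stick 3 (new)  [load 40/50]
  10 → USB stick 1  [load 30/50]
  5 → USB stick 1  [load 35/50]
  10 → USB stick 1  [load 45/50]
  40 → USB stick 4 (new)  [load 40/50]
  30 → USB stick 5 (new)  [load 30/50]
  10 → USB stick 2  [load 45/50]
  40 → USB stick 6 (new)  [load 40/50]
  40 → USB stick 7 (new)  [load 40/50]
  10 → USB stick 3  [load 50/50]
7 USB sticks opened.

7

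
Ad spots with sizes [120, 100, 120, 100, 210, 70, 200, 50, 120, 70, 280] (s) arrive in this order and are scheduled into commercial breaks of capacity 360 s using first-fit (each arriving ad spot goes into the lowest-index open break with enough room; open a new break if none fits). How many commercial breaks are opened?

5

  120 → break 1 (new)  [load 120/360]
  100 → break 1  [load 220/360]
  120 → break 1  [load 340/360]
  100 → break 2 (new)  [load 100/360]
  210 → break 2  [load 310/360]
  70 → break 3 (new)  [load 70/360]
  200 → break 3  [load 270/360]
  50 → break 2  [load 360/360]
  120 → break 4 (new)  [load 120/360]
  70 → break 3  [load 340/360]
  280 → break 5 (new)  [load 280/360]
5 commercial breaks opened.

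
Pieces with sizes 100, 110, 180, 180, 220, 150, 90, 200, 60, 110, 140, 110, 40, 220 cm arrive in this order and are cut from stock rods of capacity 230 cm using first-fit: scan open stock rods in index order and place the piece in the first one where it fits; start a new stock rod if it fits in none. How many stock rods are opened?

  100 → stock rod 1 (new)  [load 100/230]
  110 → stock rod 1  [load 210/230]
  180 → stock rod 2 (new)  [load 180/230]
  180 → stock rod 3 (new)  [load 180/230]
  220 → stock rod 4 (new)  [load 220/230]
  150 → stock rod 5 (new)  [load 150/230]
  90 → stock rod 6 (new)  [load 90/230]
  200 → stock rod 7 (new)  [load 200/230]
  60 → stock rod 5  [load 210/230]
  110 → stock rod 6  [load 200/230]
  140 → stock rod 8 (new)  [load 140/230]
  110 → stock rod 9 (new)  [load 110/230]
  40 → stock rod 2  [load 220/230]
  220 → stock rod 10 (new)  [load 220/230]
10 stock rods opened.

10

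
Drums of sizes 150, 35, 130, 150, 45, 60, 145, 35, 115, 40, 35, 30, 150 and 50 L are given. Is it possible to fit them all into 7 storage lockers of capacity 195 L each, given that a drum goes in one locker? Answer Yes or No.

A valid assignment using 7 storage lockers:
  locker 1: 150 + 45 = 195
  locker 2: 150 + 40 = 190
  locker 3: 150 + 35 = 185
  locker 4: 145 + 50 = 195
  locker 5: 130 + 60 = 190
  locker 6: 115 + 35 + 35 = 185
  locker 7: 30 = 30
Every load is within 195 L, so 7 storage lockers suffice.

Yes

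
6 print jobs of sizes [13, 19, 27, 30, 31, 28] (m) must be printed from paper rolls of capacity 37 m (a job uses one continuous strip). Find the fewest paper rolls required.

5

Total = 31 + 30 + 28 + 27 + 19 + 13 = 148 m.
Lower bound: ⌈148/37⌉ = 4 paper rolls.
Also, 5 print jobs each exceed 37/2 m, and no two of those can share a roll, so at least 5 paper rolls are needed.
A packing using 5 paper rolls:
  roll 1: 31 = 31
  roll 2: 30 = 30
  roll 3: 28 = 28
  roll 4: 27 = 27
  roll 5: 19 + 13 = 32
This matches the lower bound, so 5 is optimal.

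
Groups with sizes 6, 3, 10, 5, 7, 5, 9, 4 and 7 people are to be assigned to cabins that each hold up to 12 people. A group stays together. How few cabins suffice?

Total = 10 + 9 + 7 + 7 + 6 + 5 + 5 + 4 + 3 = 56 people.
Lower bound: ⌈56/12⌉ = 5 cabins.
A packing using 5 cabins:
  cabin 1: 10 = 10
  cabin 2: 9 + 3 = 12
  cabin 3: 7 + 5 = 12
  cabin 4: 7 + 5 = 12
  cabin 5: 6 + 4 = 10
This matches the lower bound, so 5 is optimal.

5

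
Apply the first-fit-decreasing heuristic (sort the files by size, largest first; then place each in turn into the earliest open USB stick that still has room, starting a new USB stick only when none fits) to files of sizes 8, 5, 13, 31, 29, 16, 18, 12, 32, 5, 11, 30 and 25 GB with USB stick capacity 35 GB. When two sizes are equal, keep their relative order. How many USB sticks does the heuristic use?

Sorted descending: 32, 31, 30, 29, 25, 18, 16, 13, 12, 11, 8, 5, 5.
  32 → USB stick 1 (new)  [load 32/35]
  31 → USB stick 2 (new)  [load 31/35]
  30 → USB stick 3 (new)  [load 30/35]
  29 → USB stick 4 (new)  [load 29/35]
  25 → USB stick 5 (new)  [load 25/35]
  18 → USB stick 6 (new)  [load 18/35]
  16 → USB stick 6  [load 34/35]
  13 → USB stick 7 (new)  [load 13/35]
  12 → USB stick 7  [load 25/35]
  11 → USB stick 8 (new)  [load 11/35]
  8 → USB stick 5  [load 33/35]
  5 → USB stick 3  [load 35/35]
  5 → USB stick 4  [load 34/35]
8 USB sticks opened.

8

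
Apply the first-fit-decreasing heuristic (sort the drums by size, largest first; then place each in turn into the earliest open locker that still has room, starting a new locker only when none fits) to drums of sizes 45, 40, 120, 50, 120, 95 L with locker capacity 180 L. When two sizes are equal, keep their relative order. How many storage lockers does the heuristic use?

3

Sorted descending: 120, 120, 95, 50, 45, 40.
  120 → locker 1 (new)  [load 120/180]
  120 → locker 2 (new)  [load 120/180]
  95 → locker 3 (new)  [load 95/180]
  50 → locker 1  [load 170/180]
  45 → locker 2  [load 165/180]
  40 → locker 3  [load 135/180]
3 storage lockers opened.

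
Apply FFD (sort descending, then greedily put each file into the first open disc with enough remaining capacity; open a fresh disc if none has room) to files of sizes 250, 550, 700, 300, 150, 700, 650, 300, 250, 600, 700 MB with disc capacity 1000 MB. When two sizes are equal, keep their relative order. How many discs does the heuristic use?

6

Sorted descending: 700, 700, 700, 650, 600, 550, 300, 300, 250, 250, 150.
  700 → disc 1 (new)  [load 700/1000]
  700 → disc 2 (new)  [load 700/1000]
  700 → disc 3 (new)  [load 700/1000]
  650 → disc 4 (new)  [load 650/1000]
  600 → disc 5 (new)  [load 600/1000]
  550 → disc 6 (new)  [load 550/1000]
  300 → disc 1  [load 1000/1000]
  300 → disc 2  [load 1000/1000]
  250 → disc 3  [load 950/1000]
  250 → disc 4  [load 900/1000]
  150 → disc 5  [load 750/1000]
6 discs opened.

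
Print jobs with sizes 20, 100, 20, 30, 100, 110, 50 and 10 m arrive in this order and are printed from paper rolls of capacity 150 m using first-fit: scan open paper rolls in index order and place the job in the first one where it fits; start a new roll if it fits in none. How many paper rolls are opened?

4

  20 → roll 1 (new)  [load 20/150]
  100 → roll 1  [load 120/150]
  20 → roll 1  [load 140/150]
  30 → roll 2 (new)  [load 30/150]
  100 → roll 2  [load 130/150]
  110 → roll 3 (new)  [load 110/150]
  50 → roll 4 (new)  [load 50/150]
  10 → roll 1  [load 150/150]
4 paper rolls opened.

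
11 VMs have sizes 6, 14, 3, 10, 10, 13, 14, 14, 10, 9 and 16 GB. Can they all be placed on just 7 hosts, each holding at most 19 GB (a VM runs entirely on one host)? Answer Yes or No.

Total = 119 GB; ⌈119/19⌉ = 7.
8 VMs each exceed half the capacity and cannot share a host, forcing at least 8 hosts.
At least 8 hosts are required, but only 7 are allowed.

No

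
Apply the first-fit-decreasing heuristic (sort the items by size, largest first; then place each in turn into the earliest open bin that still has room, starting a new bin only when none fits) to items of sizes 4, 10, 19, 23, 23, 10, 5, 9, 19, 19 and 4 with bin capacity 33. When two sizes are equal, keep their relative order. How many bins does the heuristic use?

5

Sorted descending: 23, 23, 19, 19, 19, 10, 10, 9, 5, 4, 4.
  23 → bin 1 (new)  [load 23/33]
  23 → bin 2 (new)  [load 23/33]
  19 → bin 3 (new)  [load 19/33]
  19 → bin 4 (new)  [load 19/33]
  19 → bin 5 (new)  [load 19/33]
  10 → bin 1  [load 33/33]
  10 → bin 2  [load 33/33]
  9 → bin 3  [load 28/33]
  5 → bin 3  [load 33/33]
  4 → bin 4  [load 23/33]
  4 → bin 4  [load 27/33]
5 bins opened.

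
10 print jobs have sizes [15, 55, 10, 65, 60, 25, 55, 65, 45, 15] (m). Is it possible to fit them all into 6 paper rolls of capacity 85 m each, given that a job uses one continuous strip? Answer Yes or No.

A valid assignment using 6 paper rolls:
  roll 1: 65 + 15 = 80
  roll 2: 65 + 15 = 80
  roll 3: 60 + 25 = 85
  roll 4: 55 + 10 = 65
  roll 5: 55 = 55
  roll 6: 45 = 45
Every load is within 85 m, so 6 paper rolls suffice.

Yes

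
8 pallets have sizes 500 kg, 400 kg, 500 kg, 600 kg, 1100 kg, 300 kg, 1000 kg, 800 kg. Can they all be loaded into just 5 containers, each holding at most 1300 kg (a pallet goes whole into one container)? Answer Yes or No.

Yes

A valid assignment using 5 containers:
  container 1: 1100 = 1100
  container 2: 1000 + 300 = 1300
  container 3: 800 + 500 = 1300
  container 4: 600 + 500 = 1100
  container 5: 400 = 400
Every load is within 1300 kg, so 5 containers suffice.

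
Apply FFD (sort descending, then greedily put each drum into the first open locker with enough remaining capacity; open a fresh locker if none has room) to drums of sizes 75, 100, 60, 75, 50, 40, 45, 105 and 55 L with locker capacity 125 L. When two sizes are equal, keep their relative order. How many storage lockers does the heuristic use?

6

Sorted descending: 105, 100, 75, 75, 60, 55, 50, 45, 40.
  105 → locker 1 (new)  [load 105/125]
  100 → locker 2 (new)  [load 100/125]
  75 → locker 3 (new)  [load 75/125]
  75 → locker 4 (new)  [load 75/125]
  60 → locker 5 (new)  [load 60/125]
  55 → locker 5  [load 115/125]
  50 → locker 3  [load 125/125]
  45 → locker 4  [load 120/125]
  40 → locker 6 (new)  [load 40/125]
6 storage lockers opened.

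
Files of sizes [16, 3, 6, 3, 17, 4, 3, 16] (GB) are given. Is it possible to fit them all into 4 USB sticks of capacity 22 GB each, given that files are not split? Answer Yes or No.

A valid assignment using 4 USB sticks:
  USB stick 1: 17 + 4 = 21
  USB stick 2: 16 + 6 = 22
  USB stick 3: 16 + 3 + 3 = 22
  USB stick 4: 3 = 3
Every load is within 22 GB, so 4 USB sticks suffice.

Yes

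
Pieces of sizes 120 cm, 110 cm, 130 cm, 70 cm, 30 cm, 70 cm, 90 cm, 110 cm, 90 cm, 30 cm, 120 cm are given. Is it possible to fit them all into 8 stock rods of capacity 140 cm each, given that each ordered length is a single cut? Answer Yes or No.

Yes

A valid assignment using 8 stock rods:
  stock rod 1: 130 = 130
  stock rod 2: 120 = 120
  stock rod 3: 120 = 120
  stock rod 4: 110 + 30 = 140
  stock rod 5: 110 + 30 = 140
  stock rod 6: 90 = 90
  stock rod 7: 90 = 90
  stock rod 8: 70 + 70 = 140
Every load is within 140 cm, so 8 stock rods suffice.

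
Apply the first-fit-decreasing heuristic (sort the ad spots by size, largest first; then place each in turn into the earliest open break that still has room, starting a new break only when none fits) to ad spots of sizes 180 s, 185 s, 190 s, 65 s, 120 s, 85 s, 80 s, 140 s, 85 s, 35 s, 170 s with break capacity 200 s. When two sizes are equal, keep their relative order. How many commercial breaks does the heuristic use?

Sorted descending: 190, 185, 180, 170, 140, 120, 85, 85, 80, 65, 35.
  190 → break 1 (new)  [load 190/200]
  185 → break 2 (new)  [load 185/200]
  180 → break 3 (new)  [load 180/200]
  170 → break 4 (new)  [load 170/200]
  140 → break 5 (new)  [load 140/200]
  120 → break 6 (new)  [load 120/200]
  85 → break 7 (new)  [load 85/200]
  85 → break 7  [load 170/200]
  80 → break 6  [load 200/200]
  65 → break 8 (new)  [load 65/200]
  35 → break 5  [load 175/200]
8 commercial breaks opened.

8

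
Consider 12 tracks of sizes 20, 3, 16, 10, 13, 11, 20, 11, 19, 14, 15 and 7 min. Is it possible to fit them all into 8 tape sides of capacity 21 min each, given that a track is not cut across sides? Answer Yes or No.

Total = 159 min; ⌈159/21⌉ = 8.
9 tracks each exceed half the capacity and cannot share a side, forcing at least 9 tape sides.
At least 9 tape sides are required, but only 8 are allowed.

No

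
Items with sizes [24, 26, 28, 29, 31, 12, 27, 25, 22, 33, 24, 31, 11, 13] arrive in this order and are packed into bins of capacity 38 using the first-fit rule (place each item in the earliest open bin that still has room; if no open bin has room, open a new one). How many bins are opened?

11

  24 → bin 1 (new)  [load 24/38]
  26 → bin 2 (new)  [load 26/38]
  28 → bin 3 (new)  [load 28/38]
  29 → bin 4 (new)  [load 29/38]
  31 → bin 5 (new)  [load 31/38]
  12 → bin 1  [load 36/38]
  27 → bin 6 (new)  [load 27/38]
  25 → bin 7 (new)  [load 25/38]
  22 → bin 8 (new)  [load 22/38]
  33 → bin 9 (new)  [load 33/38]
  24 → bin 10 (new)  [load 24/38]
  31 → bin 11 (new)  [load 31/38]
  11 → bin 2  [load 37/38]
  13 → bin 7  [load 38/38]
11 bins opened.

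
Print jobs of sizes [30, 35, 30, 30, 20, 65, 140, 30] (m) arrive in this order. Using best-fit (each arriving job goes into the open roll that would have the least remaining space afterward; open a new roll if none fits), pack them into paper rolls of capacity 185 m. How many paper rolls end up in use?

  30 → roll 1 (new)  [load 30/185]
  35 → roll 1  [load 65/185]
  30 → roll 1  [load 95/185]
  30 → roll 1  [load 125/185]
  20 → roll 1  [load 145/185]
  65 → roll 2 (new)  [load 65/185]
  140 → roll 3 (new)  [load 140/185]
  30 → roll 1  [load 175/185]
3 paper rolls opened.

3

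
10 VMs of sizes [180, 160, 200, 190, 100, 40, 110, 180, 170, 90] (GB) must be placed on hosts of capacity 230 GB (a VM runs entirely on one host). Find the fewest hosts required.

8

Total = 200 + 190 + 180 + 180 + 170 + 160 + 110 + 100 + 90 + 40 = 1420 GB.
Lower bound: ⌈1420/230⌉ = 7 hosts.
A packing using 8 hosts:
  host 1: 200 = 200
  host 2: 190 + 40 = 230
  host 3: 180 = 180
  host 4: 180 = 180
  host 5: 170 = 170
  host 6: 160 = 160
  host 7: 110 + 100 = 210
  host 8: 90 = 90
No arrangement into 7 hosts stays within capacity, so 8 is optimal.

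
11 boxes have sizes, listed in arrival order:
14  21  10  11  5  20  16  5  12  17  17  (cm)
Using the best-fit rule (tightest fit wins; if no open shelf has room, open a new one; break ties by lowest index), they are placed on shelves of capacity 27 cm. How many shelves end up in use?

7

  14 → shelf 1 (new)  [load 14/27]
  21 → shelf 2 (new)  [load 21/27]
  10 → shelf 1  [load 24/27]
  11 → shelf 3 (new)  [load 11/27]
  5 → shelf 2  [load 26/27]
  20 → shelf 4 (new)  [load 20/27]
  16 → shelf 3  [load 27/27]
  5 → shelf 4  [load 25/27]
  12 → shelf 5 (new)  [load 12/27]
  17 → shelf 6 (new)  [load 17/27]
  17 → shelf 7 (new)  [load 17/27]
7 shelves opened.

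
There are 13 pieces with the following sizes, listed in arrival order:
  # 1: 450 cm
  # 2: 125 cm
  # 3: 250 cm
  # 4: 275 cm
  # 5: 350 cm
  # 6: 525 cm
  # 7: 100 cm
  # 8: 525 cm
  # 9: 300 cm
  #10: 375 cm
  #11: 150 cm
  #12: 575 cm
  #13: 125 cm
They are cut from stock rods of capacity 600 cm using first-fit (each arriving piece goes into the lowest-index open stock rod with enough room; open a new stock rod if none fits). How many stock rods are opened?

  450 → stock rod 1 (new)  [load 450/600]
  125 → stock rod 1  [load 575/600]
  250 → stock rod 2 (new)  [load 250/600]
  275 → stock rod 2  [load 525/600]
  350 → stock rod 3 (new)  [load 350/600]
  525 → stock rod 4 (new)  [load 525/600]
  100 → stock rod 3  [load 450/600]
  525 → stock rod 5 (new)  [load 525/600]
  300 → stock rod 6 (new)  [load 300/600]
  375 → stock rod 7 (new)  [load 375/600]
  150 → stock rod 3  [load 600/600]
  575 → stock rod 8 (new)  [load 575/600]
  125 → stock rod 6  [load 425/600]
8 stock rods opened.

8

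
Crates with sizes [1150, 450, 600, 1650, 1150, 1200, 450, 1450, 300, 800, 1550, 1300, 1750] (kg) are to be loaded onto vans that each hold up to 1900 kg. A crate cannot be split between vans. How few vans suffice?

9

Total = 1750 + 1650 + 1550 + 1450 + 1300 + 1200 + 1150 + 1150 + 800 + 600 + 450 + 450 + 300 = 13800 kg.
Lower bound: ⌈13800/1900⌉ = 8 vans.
A packing using 9 vans:
  van 1: 1750 = 1750
  van 2: 1650 = 1650
  van 3: 1550 + 300 = 1850
  van 4: 1450 + 450 = 1900
  van 5: 1300 + 600 = 1900
  van 6: 1200 + 450 = 1650
  van 7: 1150 = 1150
  van 8: 1150 = 1150
  van 9: 800 = 800
No arrangement into 8 vans stays within capacity, so 9 is optimal.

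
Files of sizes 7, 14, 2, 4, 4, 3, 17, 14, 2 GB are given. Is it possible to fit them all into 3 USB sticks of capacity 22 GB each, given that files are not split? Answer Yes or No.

Total = 67 GB; ⌈67/22⌉ = 4.
At least 4 USB sticks are required, but only 3 are allowed.

No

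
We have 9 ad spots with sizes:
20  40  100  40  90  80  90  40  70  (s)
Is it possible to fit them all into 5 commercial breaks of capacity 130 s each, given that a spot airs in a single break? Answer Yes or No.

A valid assignment using 5 commercial breaks:
  break 1: 100 + 20 = 120
  break 2: 90 + 40 = 130
  break 3: 90 + 40 = 130
  break 4: 80 + 40 = 120
  break 5: 70 = 70
Every load is within 130 s, so 5 commercial breaks suffice.

Yes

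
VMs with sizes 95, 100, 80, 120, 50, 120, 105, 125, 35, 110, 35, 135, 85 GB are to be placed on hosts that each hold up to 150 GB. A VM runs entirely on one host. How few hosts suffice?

Total = 135 + 125 + 120 + 120 + 110 + 105 + 100 + 95 + 85 + 80 + 50 + 35 + 35 = 1195 GB.
Lower bound: ⌈1195/150⌉ = 8 hosts.
Also, 10 VMs each exceed 75 GB, and no two of those can share a host, so at least 10 hosts are needed.
A packing using 10 hosts:
  host 1: 135 = 135
  host 2: 125 = 125
  host 3: 120 = 120
  host 4: 120 = 120
  host 5: 110 + 35 = 145
  host 6: 105 + 35 = 140
  host 7: 100 + 50 = 150
  host 8: 95 = 95
  host 9: 85 = 85
  host 10: 80 = 80
This matches the lower bound, so 10 is optimal.

10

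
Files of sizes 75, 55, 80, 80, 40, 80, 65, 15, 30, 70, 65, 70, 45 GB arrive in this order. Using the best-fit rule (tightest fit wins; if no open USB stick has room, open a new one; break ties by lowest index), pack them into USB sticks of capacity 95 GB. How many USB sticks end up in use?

10

  75 → USB stick 1 (new)  [load 75/95]
  55 → USB stick 2 (new)  [load 55/95]
  80 → USB stick 3 (new)  [load 80/95]
  80 → USB stick 4 (new)  [load 80/95]
  40 → USB stick 2  [load 95/95]
  80 → USB stick 5 (new)  [load 80/95]
  65 → USB stick 6 (new)  [load 65/95]
  15 → USB stick 3  [load 95/95]
  30 → USB stick 6  [load 95/95]
  70 → USB stick 7 (new)  [load 70/95]
  65 → USB stick 8 (new)  [load 65/95]
  70 → USB stick 9 (new)  [load 70/95]
  45 → USB stick 10 (new)  [load 45/95]
10 USB sticks opened.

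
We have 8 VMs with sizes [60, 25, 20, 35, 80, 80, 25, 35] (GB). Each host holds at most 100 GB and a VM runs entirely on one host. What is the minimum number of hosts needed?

Total = 80 + 80 + 60 + 35 + 35 + 25 + 25 + 20 = 360 GB.
Lower bound: ⌈360/100⌉ = 4 hosts.
A packing using 4 hosts:
  host 1: 80 + 20 = 100
  host 2: 80 = 80
  host 3: 60 + 35 = 95
  host 4: 35 + 25 + 25 = 85
This matches the lower bound, so 4 is optimal.

4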